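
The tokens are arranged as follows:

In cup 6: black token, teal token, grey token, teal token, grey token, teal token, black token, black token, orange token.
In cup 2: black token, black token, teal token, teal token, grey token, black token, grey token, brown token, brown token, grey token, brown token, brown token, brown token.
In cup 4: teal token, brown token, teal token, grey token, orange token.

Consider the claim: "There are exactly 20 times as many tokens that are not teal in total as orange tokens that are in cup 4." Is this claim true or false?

True

|tokens that are not teal| = 20.
|orange tokens in cup 4| = 1.
The claim requires 20 = 20 × 1 = 20, which holds.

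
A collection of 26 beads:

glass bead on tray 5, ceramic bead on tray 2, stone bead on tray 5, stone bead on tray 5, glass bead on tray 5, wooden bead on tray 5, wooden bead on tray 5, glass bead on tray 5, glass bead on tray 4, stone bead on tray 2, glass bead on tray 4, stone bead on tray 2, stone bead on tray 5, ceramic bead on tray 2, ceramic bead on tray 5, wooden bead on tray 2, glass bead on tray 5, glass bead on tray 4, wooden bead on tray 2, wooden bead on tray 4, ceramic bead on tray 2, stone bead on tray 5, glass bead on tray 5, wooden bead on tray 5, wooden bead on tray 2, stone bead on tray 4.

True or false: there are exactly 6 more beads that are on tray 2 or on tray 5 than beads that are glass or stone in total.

True

beads on tray 2 or on tray 5: 21.
beads that are glass or stone: 15.
The claim requires 21 − 15 (= 6) to equal 6, which holds.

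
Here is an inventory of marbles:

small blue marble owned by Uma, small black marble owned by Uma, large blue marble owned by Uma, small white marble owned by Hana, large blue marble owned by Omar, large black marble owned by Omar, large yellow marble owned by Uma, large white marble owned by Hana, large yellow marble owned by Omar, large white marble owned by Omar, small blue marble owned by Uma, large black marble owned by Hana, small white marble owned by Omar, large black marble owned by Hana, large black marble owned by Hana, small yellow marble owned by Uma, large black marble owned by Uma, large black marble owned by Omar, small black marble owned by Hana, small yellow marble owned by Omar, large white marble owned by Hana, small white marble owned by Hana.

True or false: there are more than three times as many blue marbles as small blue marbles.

There are 4 blue marbles.
There are 2 small blue marbles.
The claim requires 4 > 3 × 2 = 6, which does not hold.

False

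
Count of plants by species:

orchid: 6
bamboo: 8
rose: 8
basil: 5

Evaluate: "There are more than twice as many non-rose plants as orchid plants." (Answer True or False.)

True

non-rose plants: 19.
orchid plants: 6.
The claim requires 19 > 2 × 6 = 12, which holds.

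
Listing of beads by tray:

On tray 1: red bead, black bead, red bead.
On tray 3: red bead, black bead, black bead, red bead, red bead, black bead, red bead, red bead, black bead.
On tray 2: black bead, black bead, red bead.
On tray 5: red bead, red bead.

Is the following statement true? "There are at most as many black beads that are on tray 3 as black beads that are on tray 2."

False

|black beads on tray 3| = 4.
|black beads on tray 2| = 2.
The claim requires 4 ≤ 2, which does not hold.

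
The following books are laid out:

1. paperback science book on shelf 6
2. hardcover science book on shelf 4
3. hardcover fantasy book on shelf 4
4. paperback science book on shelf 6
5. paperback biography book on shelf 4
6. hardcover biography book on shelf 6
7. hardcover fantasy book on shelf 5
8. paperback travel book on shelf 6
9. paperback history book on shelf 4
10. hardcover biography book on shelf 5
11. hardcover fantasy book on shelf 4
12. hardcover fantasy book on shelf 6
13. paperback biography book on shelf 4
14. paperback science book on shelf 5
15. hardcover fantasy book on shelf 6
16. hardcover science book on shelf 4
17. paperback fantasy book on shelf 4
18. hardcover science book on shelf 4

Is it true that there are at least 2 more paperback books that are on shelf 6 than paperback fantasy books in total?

There are 3 paperback books on shelf 6.
There is 1 paperback fantasy book.
The claim requires 3 − 1 = 2 ≥ 2, which holds.

True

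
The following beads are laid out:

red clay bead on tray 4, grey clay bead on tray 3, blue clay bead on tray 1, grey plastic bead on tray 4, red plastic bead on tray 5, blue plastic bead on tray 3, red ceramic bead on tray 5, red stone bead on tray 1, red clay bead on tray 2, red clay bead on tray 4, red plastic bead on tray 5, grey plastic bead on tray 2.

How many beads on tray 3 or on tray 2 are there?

4

on tray 2: 2; on tray 3: 2; together 2 + 2 = 4.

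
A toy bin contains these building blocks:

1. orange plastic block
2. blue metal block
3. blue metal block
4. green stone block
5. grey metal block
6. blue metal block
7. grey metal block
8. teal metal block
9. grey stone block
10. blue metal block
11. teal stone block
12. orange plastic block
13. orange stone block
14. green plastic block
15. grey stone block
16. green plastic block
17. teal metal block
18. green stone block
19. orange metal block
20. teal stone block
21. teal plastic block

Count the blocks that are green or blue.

blue: 4; green: 4; together 4 + 4 = 8.

8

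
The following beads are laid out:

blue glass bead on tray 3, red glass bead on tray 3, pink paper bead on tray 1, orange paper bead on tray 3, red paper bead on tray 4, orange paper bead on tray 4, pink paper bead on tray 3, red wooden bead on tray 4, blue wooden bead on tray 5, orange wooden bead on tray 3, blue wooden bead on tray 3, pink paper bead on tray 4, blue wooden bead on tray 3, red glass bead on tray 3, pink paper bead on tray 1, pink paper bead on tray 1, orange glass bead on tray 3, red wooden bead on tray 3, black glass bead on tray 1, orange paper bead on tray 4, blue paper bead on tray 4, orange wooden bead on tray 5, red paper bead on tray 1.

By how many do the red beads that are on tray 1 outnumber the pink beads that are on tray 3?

0

red beads on tray 1: 1.
pink beads on tray 3: 1.
1 − 1 = 0.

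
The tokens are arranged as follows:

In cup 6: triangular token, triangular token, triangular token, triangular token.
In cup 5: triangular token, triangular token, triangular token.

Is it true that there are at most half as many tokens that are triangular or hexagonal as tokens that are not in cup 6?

|tokens that are triangular or hexagonal| = 7.
|tokens that are not in cup 6| = 3.
The claim requires 2 × 7 = 14 ≤ 3, which does not hold.

False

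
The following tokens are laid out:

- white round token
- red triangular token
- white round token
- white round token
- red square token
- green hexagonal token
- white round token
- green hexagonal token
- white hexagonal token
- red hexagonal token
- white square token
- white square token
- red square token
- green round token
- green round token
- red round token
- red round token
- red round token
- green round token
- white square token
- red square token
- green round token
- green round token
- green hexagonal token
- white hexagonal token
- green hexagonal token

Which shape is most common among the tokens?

round

Counts by shape: round 12, hexagonal 7, square 6, triangular 1.
The maximum is 12, held uniquely by round.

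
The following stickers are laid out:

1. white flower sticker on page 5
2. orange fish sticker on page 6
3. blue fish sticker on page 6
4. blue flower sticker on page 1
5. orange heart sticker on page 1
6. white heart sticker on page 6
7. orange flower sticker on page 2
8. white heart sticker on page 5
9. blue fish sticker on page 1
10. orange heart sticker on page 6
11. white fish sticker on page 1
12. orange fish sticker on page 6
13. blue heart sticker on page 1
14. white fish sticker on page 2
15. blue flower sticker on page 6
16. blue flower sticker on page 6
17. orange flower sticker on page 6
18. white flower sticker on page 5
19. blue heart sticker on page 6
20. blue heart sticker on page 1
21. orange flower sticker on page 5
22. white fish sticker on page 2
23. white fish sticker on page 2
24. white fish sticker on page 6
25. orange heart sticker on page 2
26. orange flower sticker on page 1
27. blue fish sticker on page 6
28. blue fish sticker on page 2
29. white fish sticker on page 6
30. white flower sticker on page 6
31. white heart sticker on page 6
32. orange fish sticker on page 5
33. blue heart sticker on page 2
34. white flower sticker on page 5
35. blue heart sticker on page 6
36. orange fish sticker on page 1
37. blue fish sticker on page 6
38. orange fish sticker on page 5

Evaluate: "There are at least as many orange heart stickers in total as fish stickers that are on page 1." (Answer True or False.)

|orange heart stickers| = 3.
|fish stickers on page 1| = 3.
The claim requires 3 ≥ 3, which holds.

True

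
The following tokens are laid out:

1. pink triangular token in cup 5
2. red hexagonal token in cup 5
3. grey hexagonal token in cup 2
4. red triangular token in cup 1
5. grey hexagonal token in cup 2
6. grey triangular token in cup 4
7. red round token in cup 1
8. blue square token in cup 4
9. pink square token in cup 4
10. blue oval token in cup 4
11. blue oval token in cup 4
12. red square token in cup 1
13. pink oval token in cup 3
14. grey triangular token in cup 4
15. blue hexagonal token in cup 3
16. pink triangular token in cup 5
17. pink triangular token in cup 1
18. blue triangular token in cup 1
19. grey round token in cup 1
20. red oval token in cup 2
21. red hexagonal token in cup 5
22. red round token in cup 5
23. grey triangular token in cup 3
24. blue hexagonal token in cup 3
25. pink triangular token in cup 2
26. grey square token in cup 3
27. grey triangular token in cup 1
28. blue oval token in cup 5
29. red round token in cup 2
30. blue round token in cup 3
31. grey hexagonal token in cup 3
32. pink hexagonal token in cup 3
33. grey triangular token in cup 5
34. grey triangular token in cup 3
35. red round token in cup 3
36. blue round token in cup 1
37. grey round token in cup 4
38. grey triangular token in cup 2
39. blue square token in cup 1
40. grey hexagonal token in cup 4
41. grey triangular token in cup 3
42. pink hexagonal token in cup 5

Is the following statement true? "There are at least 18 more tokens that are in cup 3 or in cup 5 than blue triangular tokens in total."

There are 19 tokens in cup 3 or in cup 5.
There is 1 blue triangular token.
The claim requires 19 − 1 = 18 ≥ 18, which holds.

True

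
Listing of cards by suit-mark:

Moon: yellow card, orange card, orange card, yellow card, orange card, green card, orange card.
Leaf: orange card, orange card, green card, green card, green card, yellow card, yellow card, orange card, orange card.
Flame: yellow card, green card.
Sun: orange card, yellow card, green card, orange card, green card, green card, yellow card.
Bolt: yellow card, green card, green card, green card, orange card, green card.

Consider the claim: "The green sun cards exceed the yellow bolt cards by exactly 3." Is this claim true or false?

|green sun cards| = 3.
|yellow bolt cards| = 1.
The claim requires 3 − 1 (= 2) to equal 3, which does not hold.

False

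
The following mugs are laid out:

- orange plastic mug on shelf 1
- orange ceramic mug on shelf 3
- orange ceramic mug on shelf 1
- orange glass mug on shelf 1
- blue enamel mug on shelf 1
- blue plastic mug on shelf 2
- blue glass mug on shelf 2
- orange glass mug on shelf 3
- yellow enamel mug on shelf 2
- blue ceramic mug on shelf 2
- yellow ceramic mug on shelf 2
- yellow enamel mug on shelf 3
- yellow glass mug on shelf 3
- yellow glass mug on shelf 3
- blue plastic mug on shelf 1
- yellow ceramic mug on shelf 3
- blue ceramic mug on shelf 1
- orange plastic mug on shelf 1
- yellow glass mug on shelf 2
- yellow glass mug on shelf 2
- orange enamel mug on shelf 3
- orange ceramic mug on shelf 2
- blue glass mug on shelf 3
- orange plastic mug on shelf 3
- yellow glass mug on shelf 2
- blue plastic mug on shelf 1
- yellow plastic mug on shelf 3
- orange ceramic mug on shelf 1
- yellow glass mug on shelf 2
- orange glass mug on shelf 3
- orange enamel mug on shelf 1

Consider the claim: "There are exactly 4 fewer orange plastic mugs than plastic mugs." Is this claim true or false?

True

There are 3 orange plastic mugs.
There are 7 plastic mugs.
The claim requires 7 − 3 (= 4) to equal 4, which holds.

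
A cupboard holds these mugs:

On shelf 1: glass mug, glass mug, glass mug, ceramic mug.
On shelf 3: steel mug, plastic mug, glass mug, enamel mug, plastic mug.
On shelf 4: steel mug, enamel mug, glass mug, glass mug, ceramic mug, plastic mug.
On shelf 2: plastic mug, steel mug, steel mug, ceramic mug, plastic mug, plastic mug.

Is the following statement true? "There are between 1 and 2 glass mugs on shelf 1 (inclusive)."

glass mugs on shelf 1: 3.
The claim requires 1 ≤ 3 ≤ 2, which does not hold.

False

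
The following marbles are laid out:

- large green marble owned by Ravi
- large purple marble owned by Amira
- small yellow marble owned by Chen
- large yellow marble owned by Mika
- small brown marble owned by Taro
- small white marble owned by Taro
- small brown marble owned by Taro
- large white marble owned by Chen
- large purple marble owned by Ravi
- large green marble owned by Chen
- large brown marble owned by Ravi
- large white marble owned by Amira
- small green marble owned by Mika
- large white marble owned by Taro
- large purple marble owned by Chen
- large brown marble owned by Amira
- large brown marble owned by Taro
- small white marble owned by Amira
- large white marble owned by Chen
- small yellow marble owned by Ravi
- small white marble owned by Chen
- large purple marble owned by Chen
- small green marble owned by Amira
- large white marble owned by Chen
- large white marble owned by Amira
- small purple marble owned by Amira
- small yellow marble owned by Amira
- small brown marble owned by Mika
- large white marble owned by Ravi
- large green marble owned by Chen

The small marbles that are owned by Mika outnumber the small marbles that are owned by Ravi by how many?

1

small marbles owned by Mika: 2.
small marbles owned by Ravi: 1.
2 − 1 = 1.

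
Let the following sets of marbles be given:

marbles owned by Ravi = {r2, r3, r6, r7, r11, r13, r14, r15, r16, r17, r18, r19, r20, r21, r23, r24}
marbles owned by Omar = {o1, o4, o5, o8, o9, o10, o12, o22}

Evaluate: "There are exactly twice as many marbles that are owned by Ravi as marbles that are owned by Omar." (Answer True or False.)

marbles owned by Ravi: 16.
marbles owned by Omar: 8.
The claim requires 16 = 2 × 8 = 16, which holds.

True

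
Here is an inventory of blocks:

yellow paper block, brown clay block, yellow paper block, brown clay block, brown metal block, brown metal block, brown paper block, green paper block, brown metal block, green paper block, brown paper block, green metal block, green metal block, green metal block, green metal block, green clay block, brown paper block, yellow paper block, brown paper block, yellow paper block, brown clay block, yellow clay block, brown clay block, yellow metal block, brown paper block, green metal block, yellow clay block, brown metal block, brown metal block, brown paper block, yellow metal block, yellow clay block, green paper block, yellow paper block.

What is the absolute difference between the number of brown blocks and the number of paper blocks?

brown blocks: 15. paper blocks: 14.
|15 − 14| = 15 − 14 = 1.

1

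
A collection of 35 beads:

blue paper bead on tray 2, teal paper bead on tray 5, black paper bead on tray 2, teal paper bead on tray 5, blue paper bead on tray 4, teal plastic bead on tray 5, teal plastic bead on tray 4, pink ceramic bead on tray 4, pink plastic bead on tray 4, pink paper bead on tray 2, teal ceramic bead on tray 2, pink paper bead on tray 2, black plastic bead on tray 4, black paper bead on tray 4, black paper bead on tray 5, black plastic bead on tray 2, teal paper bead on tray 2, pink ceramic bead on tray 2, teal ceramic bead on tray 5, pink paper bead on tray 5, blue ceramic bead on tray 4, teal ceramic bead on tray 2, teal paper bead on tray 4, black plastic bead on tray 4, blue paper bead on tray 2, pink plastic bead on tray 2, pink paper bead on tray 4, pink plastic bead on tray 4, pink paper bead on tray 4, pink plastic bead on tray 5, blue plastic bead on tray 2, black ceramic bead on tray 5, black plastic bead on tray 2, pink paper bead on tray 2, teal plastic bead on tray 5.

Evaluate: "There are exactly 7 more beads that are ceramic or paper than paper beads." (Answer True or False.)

True

There are 23 beads that are ceramic or paper.
There are 16 paper beads.
The claim requires 23 − 16 (= 7) to equal 7, which holds.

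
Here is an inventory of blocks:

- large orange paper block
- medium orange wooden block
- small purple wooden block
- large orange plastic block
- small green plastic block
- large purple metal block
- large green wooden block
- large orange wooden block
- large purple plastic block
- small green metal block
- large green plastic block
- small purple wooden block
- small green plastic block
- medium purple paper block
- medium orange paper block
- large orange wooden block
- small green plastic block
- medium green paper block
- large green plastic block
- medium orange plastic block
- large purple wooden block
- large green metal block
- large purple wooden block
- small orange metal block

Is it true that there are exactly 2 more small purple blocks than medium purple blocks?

There are 2 small purple blocks.
There is 1 medium purple block.
The claim requires 2 − 1 (= 1) to equal 2, which does not hold.

False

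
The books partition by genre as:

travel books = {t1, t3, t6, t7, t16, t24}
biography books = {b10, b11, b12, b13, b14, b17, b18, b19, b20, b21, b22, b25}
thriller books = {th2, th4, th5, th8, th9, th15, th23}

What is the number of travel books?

6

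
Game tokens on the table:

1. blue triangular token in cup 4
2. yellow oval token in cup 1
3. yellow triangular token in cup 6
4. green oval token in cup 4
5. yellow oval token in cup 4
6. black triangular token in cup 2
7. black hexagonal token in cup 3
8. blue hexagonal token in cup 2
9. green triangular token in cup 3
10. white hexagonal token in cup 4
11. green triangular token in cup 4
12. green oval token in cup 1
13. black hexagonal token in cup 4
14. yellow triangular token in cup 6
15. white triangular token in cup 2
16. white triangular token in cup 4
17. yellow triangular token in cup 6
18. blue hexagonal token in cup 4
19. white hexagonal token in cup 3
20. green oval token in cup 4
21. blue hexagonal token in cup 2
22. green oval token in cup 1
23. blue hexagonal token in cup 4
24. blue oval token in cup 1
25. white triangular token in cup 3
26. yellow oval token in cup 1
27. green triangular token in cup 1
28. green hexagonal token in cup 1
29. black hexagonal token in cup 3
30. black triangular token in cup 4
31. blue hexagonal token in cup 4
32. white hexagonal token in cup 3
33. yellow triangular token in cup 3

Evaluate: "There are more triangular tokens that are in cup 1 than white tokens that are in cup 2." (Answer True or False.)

False

|triangular tokens in cup 1| = 1.
|white tokens in cup 2| = 1.
The claim requires 1 > 1, which does not hold.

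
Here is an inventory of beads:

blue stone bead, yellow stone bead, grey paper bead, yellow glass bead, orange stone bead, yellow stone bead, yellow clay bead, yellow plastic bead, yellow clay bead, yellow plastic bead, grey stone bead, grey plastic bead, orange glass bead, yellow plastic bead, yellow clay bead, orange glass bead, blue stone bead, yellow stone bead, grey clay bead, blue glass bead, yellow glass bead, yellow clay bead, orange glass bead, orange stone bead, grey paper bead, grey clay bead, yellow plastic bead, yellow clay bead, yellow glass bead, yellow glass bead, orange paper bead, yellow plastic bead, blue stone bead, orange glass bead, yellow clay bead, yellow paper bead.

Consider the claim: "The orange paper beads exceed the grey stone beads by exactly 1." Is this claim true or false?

False

|orange paper beads| = 1.
|grey stone beads| = 1.
The claim requires 1 − 1 (= 0) to equal 1, which does not hold.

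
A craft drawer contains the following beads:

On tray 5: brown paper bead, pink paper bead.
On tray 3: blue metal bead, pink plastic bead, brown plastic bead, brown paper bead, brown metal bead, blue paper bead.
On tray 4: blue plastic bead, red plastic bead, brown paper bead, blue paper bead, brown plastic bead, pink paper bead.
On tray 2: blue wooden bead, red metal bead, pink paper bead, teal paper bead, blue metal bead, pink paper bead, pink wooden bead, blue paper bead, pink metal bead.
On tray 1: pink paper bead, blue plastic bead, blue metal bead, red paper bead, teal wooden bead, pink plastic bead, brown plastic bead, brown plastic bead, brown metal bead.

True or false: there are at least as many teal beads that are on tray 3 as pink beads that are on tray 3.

False

There are 0 teal beads on tray 3.
There is 1 pink bead on tray 3.
The claim requires 0 ≥ 1, which does not hold.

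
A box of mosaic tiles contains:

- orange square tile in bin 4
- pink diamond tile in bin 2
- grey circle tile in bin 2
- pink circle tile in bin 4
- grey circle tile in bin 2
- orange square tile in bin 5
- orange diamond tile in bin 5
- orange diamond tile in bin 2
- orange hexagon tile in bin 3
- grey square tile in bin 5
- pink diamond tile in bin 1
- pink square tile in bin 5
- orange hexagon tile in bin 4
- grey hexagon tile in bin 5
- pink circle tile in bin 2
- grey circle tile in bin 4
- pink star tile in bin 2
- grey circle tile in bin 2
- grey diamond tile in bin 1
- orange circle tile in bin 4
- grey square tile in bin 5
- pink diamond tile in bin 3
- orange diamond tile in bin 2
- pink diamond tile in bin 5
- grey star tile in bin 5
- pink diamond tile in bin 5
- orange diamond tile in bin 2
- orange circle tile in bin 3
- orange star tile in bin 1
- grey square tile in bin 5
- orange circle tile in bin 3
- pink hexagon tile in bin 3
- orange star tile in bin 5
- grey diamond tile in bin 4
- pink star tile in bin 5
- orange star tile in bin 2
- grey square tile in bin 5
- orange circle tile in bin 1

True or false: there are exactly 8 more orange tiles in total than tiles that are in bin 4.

There are 15 orange tiles.
There are 6 tiles in bin 4.
The claim requires 15 − 6 (= 9) to equal 8, which does not hold.

False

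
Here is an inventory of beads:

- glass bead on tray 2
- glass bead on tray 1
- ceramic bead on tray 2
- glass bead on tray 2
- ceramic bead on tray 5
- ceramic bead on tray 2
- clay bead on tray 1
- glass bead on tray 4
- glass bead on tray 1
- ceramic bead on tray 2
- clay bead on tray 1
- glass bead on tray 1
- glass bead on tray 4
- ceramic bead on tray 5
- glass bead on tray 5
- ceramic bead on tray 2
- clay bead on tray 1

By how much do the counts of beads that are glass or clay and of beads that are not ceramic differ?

0

beads that are glass or clay: 11. beads that are not ceramic: 11.
|11 − 11| = 11 − 11 = 0.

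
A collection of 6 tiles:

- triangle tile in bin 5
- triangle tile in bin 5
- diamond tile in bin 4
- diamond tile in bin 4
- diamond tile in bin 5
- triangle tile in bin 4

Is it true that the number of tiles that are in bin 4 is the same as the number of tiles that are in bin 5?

True

There are 3 tiles in bin 4.
There are 3 tiles in bin 5.
The claim requires 3 = 3, which holds.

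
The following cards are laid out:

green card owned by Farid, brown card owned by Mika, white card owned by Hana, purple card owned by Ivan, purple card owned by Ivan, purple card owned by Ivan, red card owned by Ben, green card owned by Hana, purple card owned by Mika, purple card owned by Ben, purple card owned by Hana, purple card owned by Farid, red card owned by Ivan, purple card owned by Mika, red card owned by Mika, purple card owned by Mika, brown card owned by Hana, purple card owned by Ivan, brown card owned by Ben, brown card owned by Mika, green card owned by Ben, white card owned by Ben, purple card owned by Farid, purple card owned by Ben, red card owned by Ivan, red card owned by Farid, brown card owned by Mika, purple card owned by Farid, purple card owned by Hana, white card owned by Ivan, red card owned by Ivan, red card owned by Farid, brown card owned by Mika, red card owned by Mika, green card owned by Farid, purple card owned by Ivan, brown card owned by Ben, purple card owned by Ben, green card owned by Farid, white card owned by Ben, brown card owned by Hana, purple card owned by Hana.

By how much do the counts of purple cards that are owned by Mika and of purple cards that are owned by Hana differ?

purple cards owned by Mika: 3. purple cards owned by Hana: 3.
|3 − 3| = 3 − 3 = 0.

0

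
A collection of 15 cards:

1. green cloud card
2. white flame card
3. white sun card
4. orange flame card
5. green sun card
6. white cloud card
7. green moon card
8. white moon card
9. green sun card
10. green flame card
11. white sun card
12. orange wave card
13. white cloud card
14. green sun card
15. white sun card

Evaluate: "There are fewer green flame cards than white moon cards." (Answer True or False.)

False

There is 1 green flame card.
There is 1 white moon card.
The claim requires 1 < 1, which does not hold.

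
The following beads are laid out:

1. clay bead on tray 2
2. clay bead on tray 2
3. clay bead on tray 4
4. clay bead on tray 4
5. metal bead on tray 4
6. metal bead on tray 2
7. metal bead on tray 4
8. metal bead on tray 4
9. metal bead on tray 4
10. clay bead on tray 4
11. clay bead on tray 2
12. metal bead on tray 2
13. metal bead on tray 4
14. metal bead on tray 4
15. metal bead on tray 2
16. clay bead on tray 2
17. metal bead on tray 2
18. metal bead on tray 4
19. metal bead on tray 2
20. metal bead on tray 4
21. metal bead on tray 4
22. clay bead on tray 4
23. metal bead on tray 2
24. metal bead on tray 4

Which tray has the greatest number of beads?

tray 4

Counts by tray: tray 4→14, tray 2→10.
The maximum is 14, held uniquely by tray 4.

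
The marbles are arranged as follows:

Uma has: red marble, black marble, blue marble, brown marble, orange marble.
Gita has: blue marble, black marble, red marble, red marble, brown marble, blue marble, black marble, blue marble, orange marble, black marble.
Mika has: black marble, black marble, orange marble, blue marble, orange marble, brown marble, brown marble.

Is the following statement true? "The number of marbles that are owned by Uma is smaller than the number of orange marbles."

False

marbles owned by Uma: 5.
orange marbles: 4.
The claim requires 5 < 4, which does not hold.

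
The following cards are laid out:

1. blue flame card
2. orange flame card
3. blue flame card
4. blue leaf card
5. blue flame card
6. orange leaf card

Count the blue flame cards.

3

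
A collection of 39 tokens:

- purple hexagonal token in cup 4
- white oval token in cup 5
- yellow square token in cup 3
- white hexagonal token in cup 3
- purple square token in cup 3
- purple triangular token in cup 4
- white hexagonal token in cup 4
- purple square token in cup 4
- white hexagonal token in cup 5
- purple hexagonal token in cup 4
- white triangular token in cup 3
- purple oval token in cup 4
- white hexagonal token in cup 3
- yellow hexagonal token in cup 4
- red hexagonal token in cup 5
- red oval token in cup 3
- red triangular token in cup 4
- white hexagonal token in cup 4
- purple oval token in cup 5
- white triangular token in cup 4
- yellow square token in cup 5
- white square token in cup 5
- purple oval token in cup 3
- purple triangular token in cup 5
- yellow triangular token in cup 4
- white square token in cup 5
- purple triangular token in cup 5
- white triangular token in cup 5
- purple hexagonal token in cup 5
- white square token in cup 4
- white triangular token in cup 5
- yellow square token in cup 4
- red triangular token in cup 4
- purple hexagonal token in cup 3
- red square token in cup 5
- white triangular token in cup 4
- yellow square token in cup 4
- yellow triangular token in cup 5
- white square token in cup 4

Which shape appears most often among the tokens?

triangular

Counts by shape: triangular 12, hexagonal 11, square 11, oval 5.
The maximum is 12, held uniquely by triangular.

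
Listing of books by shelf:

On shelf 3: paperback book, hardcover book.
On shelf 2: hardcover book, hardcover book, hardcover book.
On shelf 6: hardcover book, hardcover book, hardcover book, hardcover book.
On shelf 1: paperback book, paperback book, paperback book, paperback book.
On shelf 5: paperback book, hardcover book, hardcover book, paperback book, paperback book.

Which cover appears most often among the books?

hardcover

Counts by cover: hardcover 10, paperback 8.
The maximum is 10, held uniquely by hardcover.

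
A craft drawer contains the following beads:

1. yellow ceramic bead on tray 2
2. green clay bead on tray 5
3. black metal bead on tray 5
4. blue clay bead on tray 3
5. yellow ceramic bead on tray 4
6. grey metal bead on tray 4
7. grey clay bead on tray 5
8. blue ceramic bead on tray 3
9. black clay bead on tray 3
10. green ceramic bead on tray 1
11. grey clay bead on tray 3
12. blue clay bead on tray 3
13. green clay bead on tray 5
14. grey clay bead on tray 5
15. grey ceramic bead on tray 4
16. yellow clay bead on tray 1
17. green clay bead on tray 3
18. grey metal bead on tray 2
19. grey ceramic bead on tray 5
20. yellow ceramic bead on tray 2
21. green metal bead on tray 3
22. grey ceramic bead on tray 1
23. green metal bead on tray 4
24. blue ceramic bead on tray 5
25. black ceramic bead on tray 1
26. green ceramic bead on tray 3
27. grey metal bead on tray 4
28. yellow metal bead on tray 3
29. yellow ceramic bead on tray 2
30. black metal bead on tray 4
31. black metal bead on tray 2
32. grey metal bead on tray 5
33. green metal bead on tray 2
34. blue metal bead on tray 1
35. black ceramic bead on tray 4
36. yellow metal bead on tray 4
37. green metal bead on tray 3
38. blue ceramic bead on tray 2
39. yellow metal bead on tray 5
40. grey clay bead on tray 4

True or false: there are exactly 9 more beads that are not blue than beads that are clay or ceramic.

True

|beads that are not blue| = 34.
|beads that are clay or ceramic| = 25.
The claim requires 34 − 25 (= 9) to equal 9, which holds.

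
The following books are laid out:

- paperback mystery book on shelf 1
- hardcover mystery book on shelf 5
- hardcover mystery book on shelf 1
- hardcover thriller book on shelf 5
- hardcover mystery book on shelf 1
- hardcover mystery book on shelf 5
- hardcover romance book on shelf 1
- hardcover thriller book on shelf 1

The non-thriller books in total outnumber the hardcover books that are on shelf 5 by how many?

non-thriller books: 6.
hardcover books on shelf 5: 3.
6 − 3 = 3.

3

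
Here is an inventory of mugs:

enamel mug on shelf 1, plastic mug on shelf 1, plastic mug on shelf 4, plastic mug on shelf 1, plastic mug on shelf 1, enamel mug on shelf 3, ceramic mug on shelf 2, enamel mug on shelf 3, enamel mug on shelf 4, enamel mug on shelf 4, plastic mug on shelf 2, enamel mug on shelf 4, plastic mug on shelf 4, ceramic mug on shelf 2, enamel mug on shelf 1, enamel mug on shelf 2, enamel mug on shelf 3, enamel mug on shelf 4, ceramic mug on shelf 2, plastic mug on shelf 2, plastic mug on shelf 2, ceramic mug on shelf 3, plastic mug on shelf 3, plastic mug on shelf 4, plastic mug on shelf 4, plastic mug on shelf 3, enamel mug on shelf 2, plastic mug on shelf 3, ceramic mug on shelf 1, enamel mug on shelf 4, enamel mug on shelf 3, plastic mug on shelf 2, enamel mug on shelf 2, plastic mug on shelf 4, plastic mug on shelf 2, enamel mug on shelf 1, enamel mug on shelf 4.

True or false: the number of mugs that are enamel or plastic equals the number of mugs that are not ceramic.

mugs that are enamel or plastic: 32.
mugs that are not ceramic: 32.
The claim requires 32 = 32, which holds.

True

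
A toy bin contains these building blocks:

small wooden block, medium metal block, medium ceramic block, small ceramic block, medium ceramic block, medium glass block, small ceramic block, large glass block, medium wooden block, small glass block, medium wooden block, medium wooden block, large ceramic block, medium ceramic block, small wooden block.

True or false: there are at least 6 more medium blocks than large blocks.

There are 8 medium blocks.
There are 2 large blocks.
The claim requires 8 − 2 = 6 ≥ 6, which holds.

True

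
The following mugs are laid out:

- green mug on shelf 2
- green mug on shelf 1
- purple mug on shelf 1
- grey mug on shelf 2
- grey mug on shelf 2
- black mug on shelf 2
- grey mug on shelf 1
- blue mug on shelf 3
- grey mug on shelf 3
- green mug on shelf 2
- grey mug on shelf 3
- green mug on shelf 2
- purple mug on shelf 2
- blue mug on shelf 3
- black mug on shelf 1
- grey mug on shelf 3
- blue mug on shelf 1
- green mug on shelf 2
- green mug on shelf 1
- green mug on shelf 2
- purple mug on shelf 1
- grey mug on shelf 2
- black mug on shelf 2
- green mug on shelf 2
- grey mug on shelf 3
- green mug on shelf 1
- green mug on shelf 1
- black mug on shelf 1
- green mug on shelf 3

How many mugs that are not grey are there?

Total mugs: 29; with the excluded value: 8; remaining 29 − 8 = 21.

21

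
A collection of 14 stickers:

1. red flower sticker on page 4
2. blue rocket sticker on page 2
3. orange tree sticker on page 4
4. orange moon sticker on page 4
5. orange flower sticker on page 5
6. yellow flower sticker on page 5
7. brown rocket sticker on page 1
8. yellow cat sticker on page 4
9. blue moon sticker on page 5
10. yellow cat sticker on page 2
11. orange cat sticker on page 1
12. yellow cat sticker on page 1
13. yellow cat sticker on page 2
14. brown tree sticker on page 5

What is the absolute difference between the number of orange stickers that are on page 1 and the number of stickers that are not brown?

11

orange stickers on page 1: 1. stickers that are not brown: 12.
|1 − 12| = 12 − 1 = 11.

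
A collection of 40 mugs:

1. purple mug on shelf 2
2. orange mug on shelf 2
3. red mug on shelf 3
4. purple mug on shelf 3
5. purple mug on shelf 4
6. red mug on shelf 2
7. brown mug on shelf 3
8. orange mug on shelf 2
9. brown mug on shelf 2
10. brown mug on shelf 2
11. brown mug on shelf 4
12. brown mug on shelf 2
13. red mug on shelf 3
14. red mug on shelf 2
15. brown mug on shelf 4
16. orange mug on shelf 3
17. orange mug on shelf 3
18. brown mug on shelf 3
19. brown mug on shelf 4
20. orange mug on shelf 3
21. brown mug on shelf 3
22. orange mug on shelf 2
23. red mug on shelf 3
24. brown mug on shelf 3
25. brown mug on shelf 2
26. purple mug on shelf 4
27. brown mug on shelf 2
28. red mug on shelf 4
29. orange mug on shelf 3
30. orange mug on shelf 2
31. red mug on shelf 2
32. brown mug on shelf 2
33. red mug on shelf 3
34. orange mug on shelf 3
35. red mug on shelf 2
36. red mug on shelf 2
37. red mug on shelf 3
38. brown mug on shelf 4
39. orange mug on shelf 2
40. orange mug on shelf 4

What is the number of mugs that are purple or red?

15

purple: 4; red: 11; together 4 + 11 = 15.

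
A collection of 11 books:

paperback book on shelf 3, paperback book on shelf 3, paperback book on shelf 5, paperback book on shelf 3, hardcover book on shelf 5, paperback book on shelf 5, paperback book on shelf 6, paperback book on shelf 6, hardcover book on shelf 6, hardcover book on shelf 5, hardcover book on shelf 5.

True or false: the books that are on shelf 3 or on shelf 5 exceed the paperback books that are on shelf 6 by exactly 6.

|books on shelf 3 or on shelf 5| = 8.
|paperback books on shelf 6| = 2.
The claim requires 8 − 2 (= 6) to equal 6, which holds.

True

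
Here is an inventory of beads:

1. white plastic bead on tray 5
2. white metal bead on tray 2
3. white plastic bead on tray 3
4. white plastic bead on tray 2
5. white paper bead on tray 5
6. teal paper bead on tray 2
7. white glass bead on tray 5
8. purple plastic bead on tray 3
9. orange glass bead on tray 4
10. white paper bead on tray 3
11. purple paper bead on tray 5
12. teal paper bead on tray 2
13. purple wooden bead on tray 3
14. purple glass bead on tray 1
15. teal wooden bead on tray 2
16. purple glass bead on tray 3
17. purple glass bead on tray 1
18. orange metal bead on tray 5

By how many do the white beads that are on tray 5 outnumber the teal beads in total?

0

white beads on tray 5: 3.
teal beads: 3.
3 − 3 = 0.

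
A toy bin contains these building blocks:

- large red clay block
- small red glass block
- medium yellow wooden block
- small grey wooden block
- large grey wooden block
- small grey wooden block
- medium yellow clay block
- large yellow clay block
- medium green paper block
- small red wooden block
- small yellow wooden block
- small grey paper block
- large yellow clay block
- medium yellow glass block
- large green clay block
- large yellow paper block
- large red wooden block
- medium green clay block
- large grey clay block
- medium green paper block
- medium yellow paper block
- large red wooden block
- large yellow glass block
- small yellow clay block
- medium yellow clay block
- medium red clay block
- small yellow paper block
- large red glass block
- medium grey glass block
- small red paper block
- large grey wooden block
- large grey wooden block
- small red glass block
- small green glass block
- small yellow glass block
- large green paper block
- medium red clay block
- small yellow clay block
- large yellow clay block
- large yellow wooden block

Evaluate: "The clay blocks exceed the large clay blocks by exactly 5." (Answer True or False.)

|clay blocks| = 13.
|large clay blocks| = 6.
The claim requires 13 − 6 (= 7) to equal 5, which does not hold.

False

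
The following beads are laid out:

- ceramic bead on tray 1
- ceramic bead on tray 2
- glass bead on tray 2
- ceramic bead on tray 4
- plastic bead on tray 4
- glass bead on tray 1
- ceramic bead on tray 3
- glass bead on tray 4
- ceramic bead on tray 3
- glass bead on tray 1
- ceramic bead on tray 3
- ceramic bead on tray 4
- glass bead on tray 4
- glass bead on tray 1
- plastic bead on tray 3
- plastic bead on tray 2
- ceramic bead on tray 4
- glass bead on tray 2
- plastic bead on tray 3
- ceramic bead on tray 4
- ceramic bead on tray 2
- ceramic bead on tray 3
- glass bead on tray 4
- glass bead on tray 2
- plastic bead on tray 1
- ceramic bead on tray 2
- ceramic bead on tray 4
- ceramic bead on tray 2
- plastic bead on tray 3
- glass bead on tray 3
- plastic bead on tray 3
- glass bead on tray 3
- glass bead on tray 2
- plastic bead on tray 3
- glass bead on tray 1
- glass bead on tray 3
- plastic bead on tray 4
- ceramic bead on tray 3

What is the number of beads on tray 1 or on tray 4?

16

on tray 1: 6; on tray 4: 10; together 6 + 10 = 16.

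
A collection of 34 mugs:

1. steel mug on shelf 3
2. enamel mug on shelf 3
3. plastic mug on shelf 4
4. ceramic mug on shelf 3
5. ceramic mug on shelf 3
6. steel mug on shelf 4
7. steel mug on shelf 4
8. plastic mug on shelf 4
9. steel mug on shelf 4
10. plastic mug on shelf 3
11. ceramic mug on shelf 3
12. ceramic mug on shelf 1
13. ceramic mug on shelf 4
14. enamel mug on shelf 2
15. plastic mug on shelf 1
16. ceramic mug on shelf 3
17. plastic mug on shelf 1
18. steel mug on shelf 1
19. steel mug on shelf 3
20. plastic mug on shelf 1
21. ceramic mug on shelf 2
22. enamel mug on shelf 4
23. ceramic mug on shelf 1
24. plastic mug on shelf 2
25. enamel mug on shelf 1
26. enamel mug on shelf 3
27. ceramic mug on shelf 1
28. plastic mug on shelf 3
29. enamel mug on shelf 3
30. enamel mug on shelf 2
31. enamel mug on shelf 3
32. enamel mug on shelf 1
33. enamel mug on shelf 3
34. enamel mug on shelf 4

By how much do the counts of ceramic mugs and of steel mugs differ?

3

ceramic mugs: 9. steel mugs: 6.
|9 − 6| = 9 − 6 = 3.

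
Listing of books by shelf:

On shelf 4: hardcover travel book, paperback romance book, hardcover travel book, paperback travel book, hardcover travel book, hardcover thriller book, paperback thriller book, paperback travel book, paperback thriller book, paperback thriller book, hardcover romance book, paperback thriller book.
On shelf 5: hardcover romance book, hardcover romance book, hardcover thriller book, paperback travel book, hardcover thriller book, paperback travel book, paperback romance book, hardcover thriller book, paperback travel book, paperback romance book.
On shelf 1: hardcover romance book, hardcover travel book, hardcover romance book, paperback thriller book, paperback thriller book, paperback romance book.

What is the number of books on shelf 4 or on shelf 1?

18

on shelf 1: 6; on shelf 4: 12; together 6 + 12 = 18.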